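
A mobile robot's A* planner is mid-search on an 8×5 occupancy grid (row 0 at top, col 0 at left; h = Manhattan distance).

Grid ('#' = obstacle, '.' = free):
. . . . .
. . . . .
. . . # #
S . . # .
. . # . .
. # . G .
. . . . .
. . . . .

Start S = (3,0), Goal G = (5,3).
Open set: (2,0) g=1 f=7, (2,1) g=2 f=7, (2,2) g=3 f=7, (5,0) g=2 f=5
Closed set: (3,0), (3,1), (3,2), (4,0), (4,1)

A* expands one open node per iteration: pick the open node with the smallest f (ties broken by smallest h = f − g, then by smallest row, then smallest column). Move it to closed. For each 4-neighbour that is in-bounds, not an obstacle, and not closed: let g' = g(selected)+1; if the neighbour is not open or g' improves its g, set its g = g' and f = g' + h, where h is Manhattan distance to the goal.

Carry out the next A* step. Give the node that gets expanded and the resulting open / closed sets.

step 1: expand (5,0) (f=5, h=3) → closed; open now [(2,0) g=1 f=7, (2,1) g=2 f=7, (2,2) g=3 f=7, (6,0) g=3 f=7]

expanded=(5,0); open=[(2,0) g=1 f=7, (2,1) g=2 f=7, (2,2) g=3 f=7, (6,0) g=3 f=7]; closed=[(3,0), (3,1), (3,2), (4,0), (4,1), (5,0)]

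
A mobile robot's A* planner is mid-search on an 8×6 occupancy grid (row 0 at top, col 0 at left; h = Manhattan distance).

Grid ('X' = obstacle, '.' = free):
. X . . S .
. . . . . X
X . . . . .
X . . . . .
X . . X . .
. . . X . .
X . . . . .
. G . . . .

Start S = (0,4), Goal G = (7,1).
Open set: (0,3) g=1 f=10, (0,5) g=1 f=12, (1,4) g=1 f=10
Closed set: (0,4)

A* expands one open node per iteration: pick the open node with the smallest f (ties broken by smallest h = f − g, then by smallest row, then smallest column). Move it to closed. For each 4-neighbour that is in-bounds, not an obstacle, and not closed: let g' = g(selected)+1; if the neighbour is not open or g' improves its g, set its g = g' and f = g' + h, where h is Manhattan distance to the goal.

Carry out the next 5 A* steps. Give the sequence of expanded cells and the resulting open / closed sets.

order=[(0,3) → (0,2) → (1,2) → (1,1) → (2,1)]; open=[(0,5) g=1 f=12, (1,0) g=5 f=12, (1,3) g=2 f=10, (1,4) g=1 f=10, (2,2) g=4 f=10, (3,1) g=6 f=10]; closed=[(0,2), (0,3), (0,4), (1,1), (1,2), (2,1)]

step 1: expand (0,3) (f=10, h=9) → closed; open now [(0,2) g=2 f=10, (0,5) g=1 f=12, (1,3) g=2 f=10, (1,4) g=1 f=10]
step 2: expand (0,2) (f=10, h=8) → closed; open now [(0,5) g=1 f=12, (1,2) g=3 f=10, (1,3) g=2 f=10, (1,4) g=1 f=10]
step 3: expand (1,2) (f=10, h=7) → closed; open now [(0,5) g=1 f=12, (1,1) g=4 f=10, (1,3) g=2 f=10, (1,4) g=1 f=10, (2,2) g=4 f=10]
step 4: expand (1,1) (f=10, h=6) → closed; open now [(0,5) g=1 f=12, (1,0) g=5 f=12, (1,3) g=2 f=10, (1,4) g=1 f=10, (2,1) g=5 f=10, (2,2) g=4 f=10]
step 5: expand (2,1) (f=10, h=5) → closed; open now [(0,5) g=1 f=12, (1,0) g=5 f=12, (1,3) g=2 f=10, (1,4) g=1 f=10, (2,2) g=4 f=10, (3,1) g=6 f=10]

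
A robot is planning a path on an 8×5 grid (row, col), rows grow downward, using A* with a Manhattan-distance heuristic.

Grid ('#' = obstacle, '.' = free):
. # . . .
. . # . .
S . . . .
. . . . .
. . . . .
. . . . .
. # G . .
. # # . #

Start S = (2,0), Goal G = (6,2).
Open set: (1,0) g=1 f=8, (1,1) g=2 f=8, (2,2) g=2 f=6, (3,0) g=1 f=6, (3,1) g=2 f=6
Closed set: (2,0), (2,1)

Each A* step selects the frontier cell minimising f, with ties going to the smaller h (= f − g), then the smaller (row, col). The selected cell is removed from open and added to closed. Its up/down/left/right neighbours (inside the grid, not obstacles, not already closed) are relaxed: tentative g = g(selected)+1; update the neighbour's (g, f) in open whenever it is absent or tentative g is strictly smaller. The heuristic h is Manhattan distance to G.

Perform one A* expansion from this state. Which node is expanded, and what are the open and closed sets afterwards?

expanded=(2,2); open=[(1,0) g=1 f=8, (1,1) g=2 f=8, (2,3) g=3 f=8, (3,0) g=1 f=6, (3,1) g=2 f=6, (3,2) g=3 f=6]; closed=[(2,0), (2,1), (2,2)]

step 1: expand (2,2) (f=6, h=4) → closed; open now [(1,0) g=1 f=8, (1,1) g=2 f=8, (2,3) g=3 f=8, (3,0) g=1 f=6, (3,1) g=2 f=6, (3,2) g=3 f=6]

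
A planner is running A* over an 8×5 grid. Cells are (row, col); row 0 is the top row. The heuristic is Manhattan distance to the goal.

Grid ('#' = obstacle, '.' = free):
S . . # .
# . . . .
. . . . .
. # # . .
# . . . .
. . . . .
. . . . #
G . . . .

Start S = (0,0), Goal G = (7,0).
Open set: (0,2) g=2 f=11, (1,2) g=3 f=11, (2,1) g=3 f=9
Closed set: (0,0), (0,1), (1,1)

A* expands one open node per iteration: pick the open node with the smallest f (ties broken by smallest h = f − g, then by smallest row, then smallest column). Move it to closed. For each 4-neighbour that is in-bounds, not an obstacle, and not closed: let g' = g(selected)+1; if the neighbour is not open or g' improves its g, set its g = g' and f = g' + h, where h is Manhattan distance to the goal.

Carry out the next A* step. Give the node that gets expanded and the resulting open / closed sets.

expanded=(2,1); open=[(0,2) g=2 f=11, (1,2) g=3 f=11, (2,0) g=4 f=9, (2,2) g=4 f=11]; closed=[(0,0), (0,1), (1,1), (2,1)]

step 1: expand (2,1) (f=9, h=6) → closed; open now [(0,2) g=2 f=11, (1,2) g=3 f=11, (2,0) g=4 f=9, (2,2) g=4 f=11]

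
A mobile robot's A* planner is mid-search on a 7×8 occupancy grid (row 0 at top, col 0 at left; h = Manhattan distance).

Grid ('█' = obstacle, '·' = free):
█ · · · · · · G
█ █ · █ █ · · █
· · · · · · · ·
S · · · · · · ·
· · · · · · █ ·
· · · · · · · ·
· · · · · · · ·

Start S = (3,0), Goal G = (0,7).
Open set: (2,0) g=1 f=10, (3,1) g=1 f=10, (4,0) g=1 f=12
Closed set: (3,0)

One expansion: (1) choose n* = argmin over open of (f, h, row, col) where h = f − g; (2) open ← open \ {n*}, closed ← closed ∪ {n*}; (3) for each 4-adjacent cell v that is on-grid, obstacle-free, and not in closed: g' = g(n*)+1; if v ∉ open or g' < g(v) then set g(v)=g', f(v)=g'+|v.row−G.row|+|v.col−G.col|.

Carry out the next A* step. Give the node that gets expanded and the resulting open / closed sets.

expanded=(2,0); open=[(2,1) g=2 f=10, (3,1) g=1 f=10, (4,0) g=1 f=12]; closed=[(2,0), (3,0)]

step 1: expand (2,0) (f=10, h=9) → closed; open now [(2,1) g=2 f=10, (3,1) g=1 f=10, (4,0) g=1 f=12]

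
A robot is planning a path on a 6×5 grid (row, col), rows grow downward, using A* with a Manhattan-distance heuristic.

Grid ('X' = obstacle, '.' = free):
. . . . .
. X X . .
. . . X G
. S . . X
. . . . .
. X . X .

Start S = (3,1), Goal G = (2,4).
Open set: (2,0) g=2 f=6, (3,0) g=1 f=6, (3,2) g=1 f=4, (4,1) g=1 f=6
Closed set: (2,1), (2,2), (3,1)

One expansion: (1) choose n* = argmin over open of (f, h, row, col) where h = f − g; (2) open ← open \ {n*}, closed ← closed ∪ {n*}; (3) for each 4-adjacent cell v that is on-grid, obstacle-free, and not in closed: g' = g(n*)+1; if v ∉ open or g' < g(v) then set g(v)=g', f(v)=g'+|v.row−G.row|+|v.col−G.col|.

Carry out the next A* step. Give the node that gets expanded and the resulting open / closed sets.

step 1: expand (3,2) (f=4, h=3) → closed; open now [(2,0) g=2 f=6, (3,0) g=1 f=6, (3,3) g=2 f=4, (4,1) g=1 f=6, (4,2) g=2 f=6]

expanded=(3,2); open=[(2,0) g=2 f=6, (3,0) g=1 f=6, (3,3) g=2 f=4, (4,1) g=1 f=6, (4,2) g=2 f=6]; closed=[(2,1), (2,2), (3,1), (3,2)]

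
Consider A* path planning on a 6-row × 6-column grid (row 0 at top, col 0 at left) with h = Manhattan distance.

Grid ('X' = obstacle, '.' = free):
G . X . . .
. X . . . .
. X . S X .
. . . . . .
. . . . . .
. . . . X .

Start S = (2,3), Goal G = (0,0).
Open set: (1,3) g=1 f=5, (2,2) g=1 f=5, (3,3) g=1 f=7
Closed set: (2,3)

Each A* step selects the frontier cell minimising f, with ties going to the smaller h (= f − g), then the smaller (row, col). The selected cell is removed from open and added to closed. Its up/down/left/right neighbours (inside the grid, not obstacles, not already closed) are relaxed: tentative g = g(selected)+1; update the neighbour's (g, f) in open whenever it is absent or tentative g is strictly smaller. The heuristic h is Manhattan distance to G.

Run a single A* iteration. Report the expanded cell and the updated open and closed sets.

step 1: expand (1,3) (f=5, h=4) → closed; open now [(0,3) g=2 f=5, (1,2) g=2 f=5, (1,4) g=2 f=7, (2,2) g=1 f=5, (3,3) g=1 f=7]

expanded=(1,3); open=[(0,3) g=2 f=5, (1,2) g=2 f=5, (1,4) g=2 f=7, (2,2) g=1 f=5, (3,3) g=1 f=7]; closed=[(1,3), (2,3)]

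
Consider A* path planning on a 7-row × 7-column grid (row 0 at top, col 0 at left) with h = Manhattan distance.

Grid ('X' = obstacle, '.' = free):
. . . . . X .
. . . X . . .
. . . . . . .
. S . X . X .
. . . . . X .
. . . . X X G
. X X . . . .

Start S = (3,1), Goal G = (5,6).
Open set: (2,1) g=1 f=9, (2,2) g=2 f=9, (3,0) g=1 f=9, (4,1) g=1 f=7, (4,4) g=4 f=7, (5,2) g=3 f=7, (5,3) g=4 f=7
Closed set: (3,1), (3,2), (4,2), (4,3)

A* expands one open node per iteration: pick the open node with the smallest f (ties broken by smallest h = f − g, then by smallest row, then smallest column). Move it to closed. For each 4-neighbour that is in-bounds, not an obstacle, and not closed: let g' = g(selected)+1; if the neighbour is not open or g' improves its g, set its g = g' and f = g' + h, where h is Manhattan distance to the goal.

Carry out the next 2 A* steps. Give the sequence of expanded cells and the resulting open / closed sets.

order=[(4,4) → (5,3)]; open=[(2,1) g=1 f=9, (2,2) g=2 f=9, (3,0) g=1 f=9, (3,4) g=5 f=9, (4,1) g=1 f=7, (5,2) g=3 f=7, (6,3) g=5 f=9]; closed=[(3,1), (3,2), (4,2), (4,3), (4,4), (5,3)]

step 1: expand (4,4) (f=7, h=3) → closed; open now [(2,1) g=1 f=9, (2,2) g=2 f=9, (3,0) g=1 f=9, (3,4) g=5 f=9, (4,1) g=1 f=7, (5,2) g=3 f=7, (5,3) g=4 f=7]
step 2: expand (5,3) (f=7, h=3) → closed; open now [(2,1) g=1 f=9, (2,2) g=2 f=9, (3,0) g=1 f=9, (3,4) g=5 f=9, (4,1) g=1 f=7, (5,2) g=3 f=7, (6,3) g=5 f=9]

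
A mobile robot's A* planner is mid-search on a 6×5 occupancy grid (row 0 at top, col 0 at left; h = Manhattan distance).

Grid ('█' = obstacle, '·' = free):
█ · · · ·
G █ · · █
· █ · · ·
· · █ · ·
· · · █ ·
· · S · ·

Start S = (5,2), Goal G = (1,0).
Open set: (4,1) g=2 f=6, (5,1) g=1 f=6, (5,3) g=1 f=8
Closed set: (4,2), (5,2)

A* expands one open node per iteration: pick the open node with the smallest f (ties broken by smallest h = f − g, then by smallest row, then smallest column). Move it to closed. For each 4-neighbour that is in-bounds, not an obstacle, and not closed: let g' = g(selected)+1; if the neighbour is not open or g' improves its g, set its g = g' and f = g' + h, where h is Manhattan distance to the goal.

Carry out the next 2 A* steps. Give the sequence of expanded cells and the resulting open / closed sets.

order=[(4,1) → (3,1)]; open=[(3,0) g=4 f=6, (4,0) g=3 f=6, (5,1) g=1 f=6, (5,3) g=1 f=8]; closed=[(3,1), (4,1), (4,2), (5,2)]

step 1: expand (4,1) (f=6, h=4) → closed; open now [(3,1) g=3 f=6, (4,0) g=3 f=6, (5,1) g=1 f=6, (5,3) g=1 f=8]
step 2: expand (3,1) (f=6, h=3) → closed; open now [(3,0) g=4 f=6, (4,0) g=3 f=6, (5,1) g=1 f=6, (5,3) g=1 f=8]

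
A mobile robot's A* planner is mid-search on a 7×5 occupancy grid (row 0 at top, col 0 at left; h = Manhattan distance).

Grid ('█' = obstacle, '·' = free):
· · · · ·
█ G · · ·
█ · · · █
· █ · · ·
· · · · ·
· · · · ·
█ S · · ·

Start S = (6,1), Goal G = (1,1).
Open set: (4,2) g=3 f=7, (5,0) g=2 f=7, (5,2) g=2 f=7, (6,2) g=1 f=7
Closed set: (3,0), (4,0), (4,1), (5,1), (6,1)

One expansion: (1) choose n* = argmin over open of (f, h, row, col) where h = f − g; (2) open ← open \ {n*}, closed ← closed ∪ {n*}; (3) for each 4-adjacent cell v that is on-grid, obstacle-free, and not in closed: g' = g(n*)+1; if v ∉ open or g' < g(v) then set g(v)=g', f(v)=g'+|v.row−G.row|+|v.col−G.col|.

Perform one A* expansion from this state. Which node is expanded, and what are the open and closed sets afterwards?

step 1: expand (4,2) (f=7, h=4) → closed; open now [(3,2) g=4 f=7, (4,3) g=4 f=9, (5,0) g=2 f=7, (5,2) g=2 f=7, (6,2) g=1 f=7]

expanded=(4,2); open=[(3,2) g=4 f=7, (4,3) g=4 f=9, (5,0) g=2 f=7, (5,2) g=2 f=7, (6,2) g=1 f=7]; closed=[(3,0), (4,0), (4,1), (4,2), (5,1), (6,1)]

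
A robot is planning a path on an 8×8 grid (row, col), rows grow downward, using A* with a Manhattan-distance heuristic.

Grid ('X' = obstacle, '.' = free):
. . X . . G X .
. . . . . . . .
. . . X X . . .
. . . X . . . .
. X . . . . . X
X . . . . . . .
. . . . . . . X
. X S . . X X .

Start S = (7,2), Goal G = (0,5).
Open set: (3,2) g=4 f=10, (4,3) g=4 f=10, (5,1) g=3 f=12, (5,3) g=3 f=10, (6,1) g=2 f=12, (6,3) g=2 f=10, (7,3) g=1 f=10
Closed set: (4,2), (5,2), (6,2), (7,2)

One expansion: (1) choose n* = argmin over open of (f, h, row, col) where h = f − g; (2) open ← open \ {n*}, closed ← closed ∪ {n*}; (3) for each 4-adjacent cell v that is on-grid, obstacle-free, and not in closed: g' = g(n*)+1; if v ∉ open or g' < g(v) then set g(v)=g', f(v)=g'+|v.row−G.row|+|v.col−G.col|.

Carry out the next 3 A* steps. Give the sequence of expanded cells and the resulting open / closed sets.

step 1: expand (3,2) (f=10, h=6) → closed; open now [(2,2) g=5 f=10, (3,1) g=5 f=12, (4,3) g=4 f=10, (5,1) g=3 f=12, (5,3) g=3 f=10, (6,1) g=2 f=12, (6,3) g=2 f=10, (7,3) g=1 f=10]
step 2: expand (2,2) (f=10, h=5) → closed; open now [(1,2) g=6 f=10, (2,1) g=6 f=12, (3,1) g=5 f=12, (4,3) g=4 f=10, (5,1) g=3 f=12, (5,3) g=3 f=10, (6,1) g=2 f=12, (6,3) g=2 f=10, (7,3) g=1 f=10]
step 3: expand (1,2) (f=10, h=4) → closed; open now [(1,1) g=7 f=12, (1,3) g=7 f=10, (2,1) g=6 f=12, (3,1) g=5 f=12, (4,3) g=4 f=10, (5,1) g=3 f=12, (5,3) g=3 f=10, (6,1) g=2 f=12, (6,3) g=2 f=10, (7,3) g=1 f=10]

order=[(3,2) → (2,2) → (1,2)]; open=[(1,1) g=7 f=12, (1,3) g=7 f=10, (2,1) g=6 f=12, (3,1) g=5 f=12, (4,3) g=4 f=10, (5,1) g=3 f=12, (5,3) g=3 f=10, (6,1) g=2 f=12, (6,3) g=2 f=10, (7,3) g=1 f=10]; closed=[(1,2), (2,2), (3,2), (4,2), (5,2), (6,2), (7,2)]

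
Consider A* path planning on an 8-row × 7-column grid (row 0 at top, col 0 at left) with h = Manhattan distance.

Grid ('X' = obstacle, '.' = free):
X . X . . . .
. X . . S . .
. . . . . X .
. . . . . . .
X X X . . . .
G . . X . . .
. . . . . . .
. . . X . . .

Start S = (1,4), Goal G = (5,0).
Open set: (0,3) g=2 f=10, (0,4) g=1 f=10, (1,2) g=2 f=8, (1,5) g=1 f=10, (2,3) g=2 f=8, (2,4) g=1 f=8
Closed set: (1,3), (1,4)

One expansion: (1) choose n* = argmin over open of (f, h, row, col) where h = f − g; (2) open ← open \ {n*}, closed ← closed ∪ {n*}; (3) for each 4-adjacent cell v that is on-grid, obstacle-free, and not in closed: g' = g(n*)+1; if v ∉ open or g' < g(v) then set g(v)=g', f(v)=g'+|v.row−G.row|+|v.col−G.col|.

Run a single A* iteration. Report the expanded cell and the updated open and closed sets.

expanded=(1,2); open=[(0,3) g=2 f=10, (0,4) g=1 f=10, (1,5) g=1 f=10, (2,2) g=3 f=8, (2,3) g=2 f=8, (2,4) g=1 f=8]; closed=[(1,2), (1,3), (1,4)]

step 1: expand (1,2) (f=8, h=6) → closed; open now [(0,3) g=2 f=10, (0,4) g=1 f=10, (1,5) g=1 f=10, (2,2) g=3 f=8, (2,3) g=2 f=8, (2,4) g=1 f=8]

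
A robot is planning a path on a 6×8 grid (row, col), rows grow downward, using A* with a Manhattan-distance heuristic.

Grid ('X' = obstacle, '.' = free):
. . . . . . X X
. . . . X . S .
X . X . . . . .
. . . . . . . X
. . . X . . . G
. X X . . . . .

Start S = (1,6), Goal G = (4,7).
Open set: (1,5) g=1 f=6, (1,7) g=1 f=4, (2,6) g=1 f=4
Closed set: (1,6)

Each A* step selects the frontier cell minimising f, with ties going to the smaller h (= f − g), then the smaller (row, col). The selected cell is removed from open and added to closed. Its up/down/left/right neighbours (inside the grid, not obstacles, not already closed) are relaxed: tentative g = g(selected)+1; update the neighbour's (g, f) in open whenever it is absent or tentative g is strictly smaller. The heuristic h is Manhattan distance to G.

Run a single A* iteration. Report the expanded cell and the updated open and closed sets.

step 1: expand (1,7) (f=4, h=3) → closed; open now [(1,5) g=1 f=6, (2,6) g=1 f=4, (2,7) g=2 f=4]

expanded=(1,7); open=[(1,5) g=1 f=6, (2,6) g=1 f=4, (2,7) g=2 f=4]; closed=[(1,6), (1,7)]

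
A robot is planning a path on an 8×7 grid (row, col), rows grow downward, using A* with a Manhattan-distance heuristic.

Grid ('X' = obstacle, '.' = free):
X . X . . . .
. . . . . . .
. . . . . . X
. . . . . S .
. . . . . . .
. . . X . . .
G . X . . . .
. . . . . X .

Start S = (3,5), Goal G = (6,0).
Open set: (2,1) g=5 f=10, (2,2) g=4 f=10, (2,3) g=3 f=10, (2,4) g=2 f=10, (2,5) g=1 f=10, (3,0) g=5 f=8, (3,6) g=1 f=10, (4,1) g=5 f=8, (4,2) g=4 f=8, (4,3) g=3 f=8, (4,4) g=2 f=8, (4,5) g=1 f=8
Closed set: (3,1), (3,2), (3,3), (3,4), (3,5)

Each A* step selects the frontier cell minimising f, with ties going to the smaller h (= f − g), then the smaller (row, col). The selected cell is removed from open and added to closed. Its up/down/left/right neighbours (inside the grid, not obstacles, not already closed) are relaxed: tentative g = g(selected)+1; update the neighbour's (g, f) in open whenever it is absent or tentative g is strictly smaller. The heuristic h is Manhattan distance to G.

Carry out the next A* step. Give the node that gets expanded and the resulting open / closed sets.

expanded=(3,0); open=[(2,0) g=6 f=10, (2,1) g=5 f=10, (2,2) g=4 f=10, (2,3) g=3 f=10, (2,4) g=2 f=10, (2,5) g=1 f=10, (3,6) g=1 f=10, (4,0) g=6 f=8, (4,1) g=5 f=8, (4,2) g=4 f=8, (4,3) g=3 f=8, (4,4) g=2 f=8, (4,5) g=1 f=8]; closed=[(3,0), (3,1), (3,2), (3,3), (3,4), (3,5)]

step 1: expand (3,0) (f=8, h=3) → closed; open now [(2,0) g=6 f=10, (2,1) g=5 f=10, (2,2) g=4 f=10, (2,3) g=3 f=10, (2,4) g=2 f=10, (2,5) g=1 f=10, (3,6) g=1 f=10, (4,0) g=6 f=8, (4,1) g=5 f=8, (4,2) g=4 f=8, (4,3) g=3 f=8, (4,4) g=2 f=8, (4,5) g=1 f=8]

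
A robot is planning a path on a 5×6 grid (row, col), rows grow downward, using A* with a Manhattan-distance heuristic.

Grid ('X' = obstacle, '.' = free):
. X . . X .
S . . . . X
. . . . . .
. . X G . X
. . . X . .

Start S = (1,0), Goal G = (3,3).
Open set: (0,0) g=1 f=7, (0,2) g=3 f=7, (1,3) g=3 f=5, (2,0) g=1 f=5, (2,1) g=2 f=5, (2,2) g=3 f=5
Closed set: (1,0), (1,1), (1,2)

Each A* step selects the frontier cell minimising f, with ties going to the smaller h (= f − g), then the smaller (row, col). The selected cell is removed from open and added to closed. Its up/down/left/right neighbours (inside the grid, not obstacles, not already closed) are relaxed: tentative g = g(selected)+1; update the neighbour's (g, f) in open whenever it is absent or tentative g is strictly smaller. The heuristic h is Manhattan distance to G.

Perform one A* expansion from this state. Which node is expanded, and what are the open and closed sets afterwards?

expanded=(1,3); open=[(0,0) g=1 f=7, (0,2) g=3 f=7, (0,3) g=4 f=7, (1,4) g=4 f=7, (2,0) g=1 f=5, (2,1) g=2 f=5, (2,2) g=3 f=5, (2,3) g=4 f=5]; closed=[(1,0), (1,1), (1,2), (1,3)]

step 1: expand (1,3) (f=5, h=2) → closed; open now [(0,0) g=1 f=7, (0,2) g=3 f=7, (0,3) g=4 f=7, (1,4) g=4 f=7, (2,0) g=1 f=5, (2,1) g=2 f=5, (2,2) g=3 f=5, (2,3) g=4 f=5]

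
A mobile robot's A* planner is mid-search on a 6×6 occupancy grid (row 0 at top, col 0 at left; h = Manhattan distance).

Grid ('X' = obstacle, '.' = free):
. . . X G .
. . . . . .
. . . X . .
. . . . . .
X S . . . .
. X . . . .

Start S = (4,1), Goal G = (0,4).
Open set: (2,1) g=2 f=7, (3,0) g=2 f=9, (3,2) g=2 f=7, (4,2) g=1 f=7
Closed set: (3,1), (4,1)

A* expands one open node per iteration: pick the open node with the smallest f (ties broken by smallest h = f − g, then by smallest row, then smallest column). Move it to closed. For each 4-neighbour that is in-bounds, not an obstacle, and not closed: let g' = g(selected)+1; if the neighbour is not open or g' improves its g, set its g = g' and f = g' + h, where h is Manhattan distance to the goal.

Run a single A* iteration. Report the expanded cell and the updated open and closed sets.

expanded=(2,1); open=[(1,1) g=3 f=7, (2,0) g=3 f=9, (2,2) g=3 f=7, (3,0) g=2 f=9, (3,2) g=2 f=7, (4,2) g=1 f=7]; closed=[(2,1), (3,1), (4,1)]

step 1: expand (2,1) (f=7, h=5) → closed; open now [(1,1) g=3 f=7, (2,0) g=3 f=9, (2,2) g=3 f=7, (3,0) g=2 f=9, (3,2) g=2 f=7, (4,2) g=1 f=7]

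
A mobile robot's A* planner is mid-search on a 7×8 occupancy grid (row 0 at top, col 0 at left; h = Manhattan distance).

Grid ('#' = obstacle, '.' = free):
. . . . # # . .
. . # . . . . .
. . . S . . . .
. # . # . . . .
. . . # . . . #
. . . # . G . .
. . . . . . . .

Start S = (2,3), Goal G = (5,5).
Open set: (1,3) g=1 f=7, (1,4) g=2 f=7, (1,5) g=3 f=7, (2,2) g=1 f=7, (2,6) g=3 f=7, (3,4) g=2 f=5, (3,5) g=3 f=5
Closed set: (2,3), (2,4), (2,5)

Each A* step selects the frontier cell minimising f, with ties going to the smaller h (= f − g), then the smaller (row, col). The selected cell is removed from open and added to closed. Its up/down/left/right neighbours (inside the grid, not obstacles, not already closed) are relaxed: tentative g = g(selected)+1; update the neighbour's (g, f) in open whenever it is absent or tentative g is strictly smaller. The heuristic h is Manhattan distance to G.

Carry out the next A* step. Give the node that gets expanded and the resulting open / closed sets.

expanded=(3,5); open=[(1,3) g=1 f=7, (1,4) g=2 f=7, (1,5) g=3 f=7, (2,2) g=1 f=7, (2,6) g=3 f=7, (3,4) g=2 f=5, (3,6) g=4 f=7, (4,5) g=4 f=5]; closed=[(2,3), (2,4), (2,5), (3,5)]

step 1: expand (3,5) (f=5, h=2) → closed; open now [(1,3) g=1 f=7, (1,4) g=2 f=7, (1,5) g=3 f=7, (2,2) g=1 f=7, (2,6) g=3 f=7, (3,4) g=2 f=5, (3,6) g=4 f=7, (4,5) g=4 f=5]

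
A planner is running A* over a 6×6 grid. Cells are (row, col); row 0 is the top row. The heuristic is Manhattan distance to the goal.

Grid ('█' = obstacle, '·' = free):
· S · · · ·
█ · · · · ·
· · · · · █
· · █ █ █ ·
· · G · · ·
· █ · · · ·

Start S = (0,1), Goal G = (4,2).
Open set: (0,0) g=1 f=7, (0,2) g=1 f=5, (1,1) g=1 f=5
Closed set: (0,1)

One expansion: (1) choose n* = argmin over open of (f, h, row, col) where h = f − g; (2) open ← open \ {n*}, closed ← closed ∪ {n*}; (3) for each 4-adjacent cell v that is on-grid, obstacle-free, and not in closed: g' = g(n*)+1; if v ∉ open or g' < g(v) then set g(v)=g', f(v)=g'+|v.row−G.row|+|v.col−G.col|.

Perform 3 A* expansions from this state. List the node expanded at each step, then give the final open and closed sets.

order=[(0,2) → (1,2) → (2,2)]; open=[(0,0) g=1 f=7, (0,3) g=2 f=7, (1,1) g=1 f=5, (1,3) g=3 f=7, (2,1) g=4 f=7, (2,3) g=4 f=7]; closed=[(0,1), (0,2), (1,2), (2,2)]

step 1: expand (0,2) (f=5, h=4) → closed; open now [(0,0) g=1 f=7, (0,3) g=2 f=7, (1,1) g=1 f=5, (1,2) g=2 f=5]
step 2: expand (1,2) (f=5, h=3) → closed; open now [(0,0) g=1 f=7, (0,3) g=2 f=7, (1,1) g=1 f=5, (1,3) g=3 f=7, (2,2) g=3 f=5]
step 3: expand (2,2) (f=5, h=2) → closed; open now [(0,0) g=1 f=7, (0,3) g=2 f=7, (1,1) g=1 f=5, (1,3) g=3 f=7, (2,1) g=4 f=7, (2,3) g=4 f=7]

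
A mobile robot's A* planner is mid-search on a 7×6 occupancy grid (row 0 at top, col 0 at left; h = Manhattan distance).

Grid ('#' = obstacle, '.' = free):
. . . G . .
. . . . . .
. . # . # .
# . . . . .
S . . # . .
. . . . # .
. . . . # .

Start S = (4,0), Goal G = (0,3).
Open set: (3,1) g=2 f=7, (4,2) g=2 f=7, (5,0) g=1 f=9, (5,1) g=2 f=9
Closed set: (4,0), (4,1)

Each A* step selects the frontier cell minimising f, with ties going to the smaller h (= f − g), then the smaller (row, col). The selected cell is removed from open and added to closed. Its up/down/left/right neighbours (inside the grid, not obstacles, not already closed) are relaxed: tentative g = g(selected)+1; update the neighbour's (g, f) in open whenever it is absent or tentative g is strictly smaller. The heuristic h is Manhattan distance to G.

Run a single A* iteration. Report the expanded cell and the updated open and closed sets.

step 1: expand (3,1) (f=7, h=5) → closed; open now [(2,1) g=3 f=7, (3,2) g=3 f=7, (4,2) g=2 f=7, (5,0) g=1 f=9, (5,1) g=2 f=9]

expanded=(3,1); open=[(2,1) g=3 f=7, (3,2) g=3 f=7, (4,2) g=2 f=7, (5,0) g=1 f=9, (5,1) g=2 f=9]; closed=[(3,1), (4,0), (4,1)]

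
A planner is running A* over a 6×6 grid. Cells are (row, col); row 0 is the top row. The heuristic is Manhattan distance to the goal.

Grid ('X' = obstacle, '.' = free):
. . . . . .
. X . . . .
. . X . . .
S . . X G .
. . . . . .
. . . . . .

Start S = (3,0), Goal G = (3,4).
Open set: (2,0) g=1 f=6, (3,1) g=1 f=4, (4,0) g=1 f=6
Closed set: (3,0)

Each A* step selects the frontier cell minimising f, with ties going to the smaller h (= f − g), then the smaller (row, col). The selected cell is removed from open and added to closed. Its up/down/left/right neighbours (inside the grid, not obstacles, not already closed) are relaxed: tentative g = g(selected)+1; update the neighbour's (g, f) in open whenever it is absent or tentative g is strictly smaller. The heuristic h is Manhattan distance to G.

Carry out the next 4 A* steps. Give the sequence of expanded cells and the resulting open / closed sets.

order=[(3,1) → (3,2) → (4,2) → (4,3)]; open=[(2,0) g=1 f=6, (2,1) g=2 f=6, (4,0) g=1 f=6, (4,1) g=2 f=6, (4,4) g=5 f=6, (5,2) g=4 f=8, (5,3) g=5 f=8]; closed=[(3,0), (3,1), (3,2), (4,2), (4,3)]

step 1: expand (3,1) (f=4, h=3) → closed; open now [(2,0) g=1 f=6, (2,1) g=2 f=6, (3,2) g=2 f=4, (4,0) g=1 f=6, (4,1) g=2 f=6]
step 2: expand (3,2) (f=4, h=2) → closed; open now [(2,0) g=1 f=6, (2,1) g=2 f=6, (4,0) g=1 f=6, (4,1) g=2 f=6, (4,2) g=3 f=6]
step 3: expand (4,2) (f=6, h=3) → closed; open now [(2,0) g=1 f=6, (2,1) g=2 f=6, (4,0) g=1 f=6, (4,1) g=2 f=6, (4,3) g=4 f=6, (5,2) g=4 f=8]
step 4: expand (4,3) (f=6, h=2) → closed; open now [(2,0) g=1 f=6, (2,1) g=2 f=6, (4,0) g=1 f=6, (4,1) g=2 f=6, (4,4) g=5 f=6, (5,2) g=4 f=8, (5,3) g=5 f=8]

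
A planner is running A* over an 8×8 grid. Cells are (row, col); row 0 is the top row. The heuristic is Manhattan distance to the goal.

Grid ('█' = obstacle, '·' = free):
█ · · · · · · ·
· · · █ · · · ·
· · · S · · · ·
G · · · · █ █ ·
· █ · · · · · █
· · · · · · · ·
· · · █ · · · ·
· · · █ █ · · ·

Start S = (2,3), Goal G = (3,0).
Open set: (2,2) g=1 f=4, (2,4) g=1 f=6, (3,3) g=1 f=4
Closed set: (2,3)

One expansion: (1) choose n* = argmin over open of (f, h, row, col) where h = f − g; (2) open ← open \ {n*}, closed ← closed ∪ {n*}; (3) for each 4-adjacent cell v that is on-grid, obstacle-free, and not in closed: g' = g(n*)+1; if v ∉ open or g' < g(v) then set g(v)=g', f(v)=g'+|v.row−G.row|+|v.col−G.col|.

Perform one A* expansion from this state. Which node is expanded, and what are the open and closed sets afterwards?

step 1: expand (2,2) (f=4, h=3) → closed; open now [(1,2) g=2 f=6, (2,1) g=2 f=4, (2,4) g=1 f=6, (3,2) g=2 f=4, (3,3) g=1 f=4]

expanded=(2,2); open=[(1,2) g=2 f=6, (2,1) g=2 f=4, (2,4) g=1 f=6, (3,2) g=2 f=4, (3,3) g=1 f=4]; closed=[(2,2), (2,3)]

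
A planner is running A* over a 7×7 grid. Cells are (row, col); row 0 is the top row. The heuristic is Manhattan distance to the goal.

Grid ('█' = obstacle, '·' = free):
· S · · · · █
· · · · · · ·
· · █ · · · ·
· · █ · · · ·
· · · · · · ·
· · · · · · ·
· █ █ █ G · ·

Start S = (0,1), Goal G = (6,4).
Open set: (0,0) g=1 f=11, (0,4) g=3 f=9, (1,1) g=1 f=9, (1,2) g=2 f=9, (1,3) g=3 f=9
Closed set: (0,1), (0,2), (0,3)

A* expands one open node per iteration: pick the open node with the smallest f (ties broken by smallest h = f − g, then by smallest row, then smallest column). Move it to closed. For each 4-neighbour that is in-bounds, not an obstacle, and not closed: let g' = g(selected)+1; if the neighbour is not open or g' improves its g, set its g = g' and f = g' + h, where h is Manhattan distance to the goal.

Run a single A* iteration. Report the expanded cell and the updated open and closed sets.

expanded=(0,4); open=[(0,0) g=1 f=11, (0,5) g=4 f=11, (1,1) g=1 f=9, (1,2) g=2 f=9, (1,3) g=3 f=9, (1,4) g=4 f=9]; closed=[(0,1), (0,2), (0,3), (0,4)]

step 1: expand (0,4) (f=9, h=6) → closed; open now [(0,0) g=1 f=11, (0,5) g=4 f=11, (1,1) g=1 f=9, (1,2) g=2 f=9, (1,3) g=3 f=9, (1,4) g=4 f=9]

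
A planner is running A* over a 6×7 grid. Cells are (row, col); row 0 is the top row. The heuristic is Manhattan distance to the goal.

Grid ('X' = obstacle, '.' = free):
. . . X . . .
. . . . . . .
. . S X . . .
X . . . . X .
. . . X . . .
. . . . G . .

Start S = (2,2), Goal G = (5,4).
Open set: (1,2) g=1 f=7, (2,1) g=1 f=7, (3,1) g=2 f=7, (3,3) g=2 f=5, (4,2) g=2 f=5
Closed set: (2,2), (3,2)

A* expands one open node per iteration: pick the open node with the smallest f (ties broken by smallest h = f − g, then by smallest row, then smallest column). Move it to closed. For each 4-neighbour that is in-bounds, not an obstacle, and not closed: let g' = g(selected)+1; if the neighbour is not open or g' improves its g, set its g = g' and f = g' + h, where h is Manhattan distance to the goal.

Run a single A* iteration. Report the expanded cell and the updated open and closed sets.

step 1: expand (3,3) (f=5, h=3) → closed; open now [(1,2) g=1 f=7, (2,1) g=1 f=7, (3,1) g=2 f=7, (3,4) g=3 f=5, (4,2) g=2 f=5]

expanded=(3,3); open=[(1,2) g=1 f=7, (2,1) g=1 f=7, (3,1) g=2 f=7, (3,4) g=3 f=5, (4,2) g=2 f=5]; closed=[(2,2), (3,2), (3,3)]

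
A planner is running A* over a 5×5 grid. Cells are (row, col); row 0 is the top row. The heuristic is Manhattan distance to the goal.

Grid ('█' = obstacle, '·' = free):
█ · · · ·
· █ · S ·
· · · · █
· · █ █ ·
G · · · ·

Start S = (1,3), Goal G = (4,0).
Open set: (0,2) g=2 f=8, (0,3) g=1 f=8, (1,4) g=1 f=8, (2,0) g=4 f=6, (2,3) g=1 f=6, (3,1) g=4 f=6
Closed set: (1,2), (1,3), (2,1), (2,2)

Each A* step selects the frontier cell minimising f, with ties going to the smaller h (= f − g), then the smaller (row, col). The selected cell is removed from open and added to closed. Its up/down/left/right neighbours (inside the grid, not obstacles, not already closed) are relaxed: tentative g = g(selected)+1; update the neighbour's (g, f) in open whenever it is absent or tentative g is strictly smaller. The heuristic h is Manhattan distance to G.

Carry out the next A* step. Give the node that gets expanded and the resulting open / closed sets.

expanded=(2,0); open=[(0,2) g=2 f=8, (0,3) g=1 f=8, (1,0) g=5 f=8, (1,4) g=1 f=8, (2,3) g=1 f=6, (3,0) g=5 f=6, (3,1) g=4 f=6]; closed=[(1,2), (1,3), (2,0), (2,1), (2,2)]

step 1: expand (2,0) (f=6, h=2) → closed; open now [(0,2) g=2 f=8, (0,3) g=1 f=8, (1,0) g=5 f=8, (1,4) g=1 f=8, (2,3) g=1 f=6, (3,0) g=5 f=6, (3,1) g=4 f=6]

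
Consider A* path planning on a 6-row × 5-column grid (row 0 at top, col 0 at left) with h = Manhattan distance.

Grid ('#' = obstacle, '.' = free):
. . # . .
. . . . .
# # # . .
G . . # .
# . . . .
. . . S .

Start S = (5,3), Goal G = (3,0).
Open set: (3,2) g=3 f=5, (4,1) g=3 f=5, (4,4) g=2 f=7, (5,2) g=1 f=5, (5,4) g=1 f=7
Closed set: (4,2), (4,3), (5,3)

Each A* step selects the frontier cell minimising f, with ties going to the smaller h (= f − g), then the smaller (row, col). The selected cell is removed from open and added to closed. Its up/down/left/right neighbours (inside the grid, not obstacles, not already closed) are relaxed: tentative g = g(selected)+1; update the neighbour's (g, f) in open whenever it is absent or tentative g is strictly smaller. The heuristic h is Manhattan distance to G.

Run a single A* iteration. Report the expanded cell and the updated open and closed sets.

step 1: expand (3,2) (f=5, h=2) → closed; open now [(3,1) g=4 f=5, (4,1) g=3 f=5, (4,4) g=2 f=7, (5,2) g=1 f=5, (5,4) g=1 f=7]

expanded=(3,2); open=[(3,1) g=4 f=5, (4,1) g=3 f=5, (4,4) g=2 f=7, (5,2) g=1 f=5, (5,4) g=1 f=7]; closed=[(3,2), (4,2), (4,3), (5,3)]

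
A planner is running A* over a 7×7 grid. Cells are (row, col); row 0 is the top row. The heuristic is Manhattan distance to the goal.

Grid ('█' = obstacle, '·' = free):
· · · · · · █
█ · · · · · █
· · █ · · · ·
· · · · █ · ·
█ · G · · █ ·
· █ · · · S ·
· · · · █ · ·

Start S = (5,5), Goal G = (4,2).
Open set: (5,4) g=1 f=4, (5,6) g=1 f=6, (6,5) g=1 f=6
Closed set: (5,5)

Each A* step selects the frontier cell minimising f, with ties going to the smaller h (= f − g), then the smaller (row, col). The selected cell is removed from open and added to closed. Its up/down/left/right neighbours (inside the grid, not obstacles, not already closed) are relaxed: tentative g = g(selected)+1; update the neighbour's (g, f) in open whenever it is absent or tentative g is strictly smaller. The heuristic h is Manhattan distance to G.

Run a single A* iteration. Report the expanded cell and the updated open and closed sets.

expanded=(5,4); open=[(4,4) g=2 f=4, (5,3) g=2 f=4, (5,6) g=1 f=6, (6,5) g=1 f=6]; closed=[(5,4), (5,5)]

step 1: expand (5,4) (f=4, h=3) → closed; open now [(4,4) g=2 f=4, (5,3) g=2 f=4, (5,6) g=1 f=6, (6,5) g=1 f=6]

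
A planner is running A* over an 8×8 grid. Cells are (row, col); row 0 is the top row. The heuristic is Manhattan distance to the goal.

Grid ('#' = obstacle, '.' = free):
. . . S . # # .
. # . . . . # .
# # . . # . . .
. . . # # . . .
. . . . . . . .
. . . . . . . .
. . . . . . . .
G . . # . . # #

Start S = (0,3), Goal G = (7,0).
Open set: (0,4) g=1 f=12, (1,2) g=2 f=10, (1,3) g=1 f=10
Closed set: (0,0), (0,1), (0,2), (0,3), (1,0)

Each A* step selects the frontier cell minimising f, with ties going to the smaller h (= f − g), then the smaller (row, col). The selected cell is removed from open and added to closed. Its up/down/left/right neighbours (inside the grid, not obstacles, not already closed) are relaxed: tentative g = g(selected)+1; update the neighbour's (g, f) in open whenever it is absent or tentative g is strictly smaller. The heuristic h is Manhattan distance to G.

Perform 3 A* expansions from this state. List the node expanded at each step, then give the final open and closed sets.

order=[(1,2) → (2,2) → (3,2)]; open=[(0,4) g=1 f=12, (1,3) g=1 f=10, (2,3) g=4 f=12, (3,1) g=5 f=10, (4,2) g=5 f=10]; closed=[(0,0), (0,1), (0,2), (0,3), (1,0), (1,2), (2,2), (3,2)]

step 1: expand (1,2) (f=10, h=8) → closed; open now [(0,4) g=1 f=12, (1,3) g=1 f=10, (2,2) g=3 f=10]
step 2: expand (2,2) (f=10, h=7) → closed; open now [(0,4) g=1 f=12, (1,3) g=1 f=10, (2,3) g=4 f=12, (3,2) g=4 f=10]
step 3: expand (3,2) (f=10, h=6) → closed; open now [(0,4) g=1 f=12, (1,3) g=1 f=10, (2,3) g=4 f=12, (3,1) g=5 f=10, (4,2) g=5 f=10]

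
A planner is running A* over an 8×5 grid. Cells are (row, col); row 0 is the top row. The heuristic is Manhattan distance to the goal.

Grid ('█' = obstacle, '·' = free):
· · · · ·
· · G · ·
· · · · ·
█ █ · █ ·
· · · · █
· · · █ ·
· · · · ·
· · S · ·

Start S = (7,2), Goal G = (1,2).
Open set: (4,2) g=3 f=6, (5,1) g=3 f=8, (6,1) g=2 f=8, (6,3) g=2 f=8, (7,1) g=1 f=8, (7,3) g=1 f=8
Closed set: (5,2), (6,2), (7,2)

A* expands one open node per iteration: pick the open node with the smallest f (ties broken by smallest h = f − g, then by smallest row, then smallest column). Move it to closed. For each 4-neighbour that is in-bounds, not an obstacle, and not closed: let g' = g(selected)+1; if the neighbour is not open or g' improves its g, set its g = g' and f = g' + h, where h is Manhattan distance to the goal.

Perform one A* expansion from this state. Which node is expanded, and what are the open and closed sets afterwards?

step 1: expand (4,2) (f=6, h=3) → closed; open now [(3,2) g=4 f=6, (4,1) g=4 f=8, (4,3) g=4 f=8, (5,1) g=3 f=8, (6,1) g=2 f=8, (6,3) g=2 f=8, (7,1) g=1 f=8, (7,3) g=1 f=8]

expanded=(4,2); open=[(3,2) g=4 f=6, (4,1) g=4 f=8, (4,3) g=4 f=8, (5,1) g=3 f=8, (6,1) g=2 f=8, (6,3) g=2 f=8, (7,1) g=1 f=8, (7,3) g=1 f=8]; closed=[(4,2), (5,2), (6,2), (7,2)]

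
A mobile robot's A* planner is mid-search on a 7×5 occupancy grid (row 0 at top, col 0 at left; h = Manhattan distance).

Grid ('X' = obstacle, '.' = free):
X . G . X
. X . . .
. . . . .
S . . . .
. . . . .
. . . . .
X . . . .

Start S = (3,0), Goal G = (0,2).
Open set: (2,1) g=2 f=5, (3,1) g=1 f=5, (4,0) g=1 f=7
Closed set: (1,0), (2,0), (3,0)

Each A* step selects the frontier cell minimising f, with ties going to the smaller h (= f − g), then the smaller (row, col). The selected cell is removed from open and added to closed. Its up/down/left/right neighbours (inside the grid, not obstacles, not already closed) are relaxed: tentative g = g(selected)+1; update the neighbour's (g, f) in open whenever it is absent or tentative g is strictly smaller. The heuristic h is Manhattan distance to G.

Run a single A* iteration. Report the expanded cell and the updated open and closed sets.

expanded=(2,1); open=[(2,2) g=3 f=5, (3,1) g=1 f=5, (4,0) g=1 f=7]; closed=[(1,0), (2,0), (2,1), (3,0)]

step 1: expand (2,1) (f=5, h=3) → closed; open now [(2,2) g=3 f=5, (3,1) g=1 f=5, (4,0) g=1 f=7]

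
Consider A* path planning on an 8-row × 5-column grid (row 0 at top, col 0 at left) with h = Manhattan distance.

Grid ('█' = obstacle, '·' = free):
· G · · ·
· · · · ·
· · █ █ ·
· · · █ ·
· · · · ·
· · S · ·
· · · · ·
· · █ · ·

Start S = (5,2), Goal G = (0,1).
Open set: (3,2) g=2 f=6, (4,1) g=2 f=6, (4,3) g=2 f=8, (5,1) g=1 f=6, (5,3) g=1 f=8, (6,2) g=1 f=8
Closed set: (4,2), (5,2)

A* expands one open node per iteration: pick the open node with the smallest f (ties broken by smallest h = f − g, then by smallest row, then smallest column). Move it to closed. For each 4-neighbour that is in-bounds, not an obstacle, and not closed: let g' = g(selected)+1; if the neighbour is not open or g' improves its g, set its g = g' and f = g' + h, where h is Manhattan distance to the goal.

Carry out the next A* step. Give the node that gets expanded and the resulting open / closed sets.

expanded=(3,2); open=[(3,1) g=3 f=6, (4,1) g=2 f=6, (4,3) g=2 f=8, (5,1) g=1 f=6, (5,3) g=1 f=8, (6,2) g=1 f=8]; closed=[(3,2), (4,2), (5,2)]

step 1: expand (3,2) (f=6, h=4) → closed; open now [(3,1) g=3 f=6, (4,1) g=2 f=6, (4,3) g=2 f=8, (5,1) g=1 f=6, (5,3) g=1 f=8, (6,2) g=1 f=8]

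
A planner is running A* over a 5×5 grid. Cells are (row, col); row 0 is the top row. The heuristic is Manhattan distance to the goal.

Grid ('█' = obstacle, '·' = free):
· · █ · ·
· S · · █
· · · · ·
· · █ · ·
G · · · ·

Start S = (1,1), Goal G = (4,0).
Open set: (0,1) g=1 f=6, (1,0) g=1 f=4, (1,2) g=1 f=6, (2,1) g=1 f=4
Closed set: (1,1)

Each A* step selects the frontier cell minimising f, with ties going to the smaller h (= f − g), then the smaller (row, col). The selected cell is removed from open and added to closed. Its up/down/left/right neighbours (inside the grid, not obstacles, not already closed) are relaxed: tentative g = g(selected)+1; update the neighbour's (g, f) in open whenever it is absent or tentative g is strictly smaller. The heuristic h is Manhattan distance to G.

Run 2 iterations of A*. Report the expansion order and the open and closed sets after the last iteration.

step 1: expand (1,0) (f=4, h=3) → closed; open now [(0,0) g=2 f=6, (0,1) g=1 f=6, (1,2) g=1 f=6, (2,0) g=2 f=4, (2,1) g=1 f=4]
step 2: expand (2,0) (f=4, h=2) → closed; open now [(0,0) g=2 f=6, (0,1) g=1 f=6, (1,2) g=1 f=6, (2,1) g=1 f=4, (3,0) g=3 f=4]

order=[(1,0) → (2,0)]; open=[(0,0) g=2 f=6, (0,1) g=1 f=6, (1,2) g=1 f=6, (2,1) g=1 f=4, (3,0) g=3 f=4]; closed=[(1,0), (1,1), (2,0)]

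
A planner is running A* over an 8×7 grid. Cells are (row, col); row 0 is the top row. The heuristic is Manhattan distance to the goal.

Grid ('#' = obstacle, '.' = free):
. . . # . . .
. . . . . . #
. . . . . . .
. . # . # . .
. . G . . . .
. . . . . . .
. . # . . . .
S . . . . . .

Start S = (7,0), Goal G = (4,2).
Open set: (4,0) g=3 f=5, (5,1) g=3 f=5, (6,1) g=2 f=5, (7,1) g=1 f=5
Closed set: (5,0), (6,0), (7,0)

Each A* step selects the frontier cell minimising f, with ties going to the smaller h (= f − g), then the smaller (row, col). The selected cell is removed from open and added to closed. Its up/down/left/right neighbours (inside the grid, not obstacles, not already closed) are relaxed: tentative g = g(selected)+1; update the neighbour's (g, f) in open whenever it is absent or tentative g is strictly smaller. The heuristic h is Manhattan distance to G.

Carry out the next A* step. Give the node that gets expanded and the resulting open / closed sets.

expanded=(4,0); open=[(3,0) g=4 f=7, (4,1) g=4 f=5, (5,1) g=3 f=5, (6,1) g=2 f=5, (7,1) g=1 f=5]; closed=[(4,0), (5,0), (6,0), (7,0)]

step 1: expand (4,0) (f=5, h=2) → closed; open now [(3,0) g=4 f=7, (4,1) g=4 f=5, (5,1) g=3 f=5, (6,1) g=2 f=5, (7,1) g=1 f=5]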